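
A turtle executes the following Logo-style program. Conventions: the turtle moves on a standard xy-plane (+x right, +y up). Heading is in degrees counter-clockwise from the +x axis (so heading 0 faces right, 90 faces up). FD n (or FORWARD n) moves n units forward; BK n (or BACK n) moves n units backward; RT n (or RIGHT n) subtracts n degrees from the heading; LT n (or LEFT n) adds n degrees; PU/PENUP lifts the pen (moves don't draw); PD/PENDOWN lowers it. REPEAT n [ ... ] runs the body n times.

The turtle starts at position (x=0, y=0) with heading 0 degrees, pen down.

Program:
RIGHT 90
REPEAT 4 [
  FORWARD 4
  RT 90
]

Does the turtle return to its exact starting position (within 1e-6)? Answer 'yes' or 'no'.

Executing turtle program step by step:
Start: pos=(0,0), heading=0, pen down
RT 90: heading 0 -> 270
REPEAT 4 [
  -- iteration 1/4 --
  FD 4: (0,0) -> (0,-4) [heading=270, draw]
  RT 90: heading 270 -> 180
  -- iteration 2/4 --
  FD 4: (0,-4) -> (-4,-4) [heading=180, draw]
  RT 90: heading 180 -> 90
  -- iteration 3/4 --
  FD 4: (-4,-4) -> (-4,0) [heading=90, draw]
  RT 90: heading 90 -> 0
  -- iteration 4/4 --
  FD 4: (-4,0) -> (0,0) [heading=0, draw]
  RT 90: heading 0 -> 270
]
Final: pos=(0,0), heading=270, 4 segment(s) drawn

Start position: (0, 0)
Final position: (0, 0)
Distance = 0; < 1e-6 -> CLOSED

Answer: yes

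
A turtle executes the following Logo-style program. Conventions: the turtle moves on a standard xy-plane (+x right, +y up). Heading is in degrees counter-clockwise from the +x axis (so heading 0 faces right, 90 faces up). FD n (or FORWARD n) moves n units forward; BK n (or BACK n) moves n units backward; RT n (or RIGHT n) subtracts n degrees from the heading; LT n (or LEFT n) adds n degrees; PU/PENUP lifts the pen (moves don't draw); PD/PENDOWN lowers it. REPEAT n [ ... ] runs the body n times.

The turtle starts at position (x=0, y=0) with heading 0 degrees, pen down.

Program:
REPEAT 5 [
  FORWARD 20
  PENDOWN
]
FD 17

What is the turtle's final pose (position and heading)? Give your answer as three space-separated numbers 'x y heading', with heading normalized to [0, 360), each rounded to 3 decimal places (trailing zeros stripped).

Executing turtle program step by step:
Start: pos=(0,0), heading=0, pen down
REPEAT 5 [
  -- iteration 1/5 --
  FD 20: (0,0) -> (20,0) [heading=0, draw]
  PD: pen down
  -- iteration 2/5 --
  FD 20: (20,0) -> (40,0) [heading=0, draw]
  PD: pen down
  -- iteration 3/5 --
  FD 20: (40,0) -> (60,0) [heading=0, draw]
  PD: pen down
  -- iteration 4/5 --
  FD 20: (60,0) -> (80,0) [heading=0, draw]
  PD: pen down
  -- iteration 5/5 --
  FD 20: (80,0) -> (100,0) [heading=0, draw]
  PD: pen down
]
FD 17: (100,0) -> (117,0) [heading=0, draw]
Final: pos=(117,0), heading=0, 6 segment(s) drawn

Answer: 117 0 0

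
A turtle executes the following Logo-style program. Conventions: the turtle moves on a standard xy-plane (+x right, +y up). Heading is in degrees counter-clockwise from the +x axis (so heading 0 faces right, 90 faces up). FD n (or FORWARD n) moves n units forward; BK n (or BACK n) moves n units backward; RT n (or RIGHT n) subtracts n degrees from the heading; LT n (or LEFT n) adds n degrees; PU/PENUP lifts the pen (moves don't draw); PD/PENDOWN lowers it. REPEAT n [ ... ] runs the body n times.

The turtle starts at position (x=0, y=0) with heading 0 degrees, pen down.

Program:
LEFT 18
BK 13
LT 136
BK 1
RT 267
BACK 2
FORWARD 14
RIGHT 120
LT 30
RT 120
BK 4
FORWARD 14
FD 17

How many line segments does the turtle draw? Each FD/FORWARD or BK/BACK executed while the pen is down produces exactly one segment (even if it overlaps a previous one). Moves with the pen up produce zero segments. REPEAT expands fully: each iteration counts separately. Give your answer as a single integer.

Answer: 7

Derivation:
Executing turtle program step by step:
Start: pos=(0,0), heading=0, pen down
LT 18: heading 0 -> 18
BK 13: (0,0) -> (-12.364,-4.017) [heading=18, draw]
LT 136: heading 18 -> 154
BK 1: (-12.364,-4.017) -> (-11.465,-4.456) [heading=154, draw]
RT 267: heading 154 -> 247
BK 2: (-11.465,-4.456) -> (-10.683,-2.615) [heading=247, draw]
FD 14: (-10.683,-2.615) -> (-16.154,-15.502) [heading=247, draw]
RT 120: heading 247 -> 127
LT 30: heading 127 -> 157
RT 120: heading 157 -> 37
BK 4: (-16.154,-15.502) -> (-19.348,-17.909) [heading=37, draw]
FD 14: (-19.348,-17.909) -> (-8.167,-9.484) [heading=37, draw]
FD 17: (-8.167,-9.484) -> (5.409,0.747) [heading=37, draw]
Final: pos=(5.409,0.747), heading=37, 7 segment(s) drawn
Segments drawn: 7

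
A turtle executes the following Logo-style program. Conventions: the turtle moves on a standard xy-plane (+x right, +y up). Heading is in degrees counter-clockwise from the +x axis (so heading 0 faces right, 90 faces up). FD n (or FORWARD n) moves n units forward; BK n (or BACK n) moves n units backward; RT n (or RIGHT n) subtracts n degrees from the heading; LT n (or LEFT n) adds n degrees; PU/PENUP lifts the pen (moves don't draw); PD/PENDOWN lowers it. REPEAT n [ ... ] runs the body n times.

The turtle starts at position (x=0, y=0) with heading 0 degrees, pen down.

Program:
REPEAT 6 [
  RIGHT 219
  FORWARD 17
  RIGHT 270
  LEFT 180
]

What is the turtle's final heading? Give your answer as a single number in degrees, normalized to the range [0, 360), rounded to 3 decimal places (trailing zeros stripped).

Answer: 306

Derivation:
Executing turtle program step by step:
Start: pos=(0,0), heading=0, pen down
REPEAT 6 [
  -- iteration 1/6 --
  RT 219: heading 0 -> 141
  FD 17: (0,0) -> (-13.211,10.698) [heading=141, draw]
  RT 270: heading 141 -> 231
  LT 180: heading 231 -> 51
  -- iteration 2/6 --
  RT 219: heading 51 -> 192
  FD 17: (-13.211,10.698) -> (-29.84,7.164) [heading=192, draw]
  RT 270: heading 192 -> 282
  LT 180: heading 282 -> 102
  -- iteration 3/6 --
  RT 219: heading 102 -> 243
  FD 17: (-29.84,7.164) -> (-37.558,-7.983) [heading=243, draw]
  RT 270: heading 243 -> 333
  LT 180: heading 333 -> 153
  -- iteration 4/6 --
  RT 219: heading 153 -> 294
  FD 17: (-37.558,-7.983) -> (-30.643,-23.513) [heading=294, draw]
  RT 270: heading 294 -> 24
  LT 180: heading 24 -> 204
  -- iteration 5/6 --
  RT 219: heading 204 -> 345
  FD 17: (-30.643,-23.513) -> (-14.223,-27.913) [heading=345, draw]
  RT 270: heading 345 -> 75
  LT 180: heading 75 -> 255
  -- iteration 6/6 --
  RT 219: heading 255 -> 36
  FD 17: (-14.223,-27.913) -> (-0.469,-17.921) [heading=36, draw]
  RT 270: heading 36 -> 126
  LT 180: heading 126 -> 306
]
Final: pos=(-0.469,-17.921), heading=306, 6 segment(s) drawn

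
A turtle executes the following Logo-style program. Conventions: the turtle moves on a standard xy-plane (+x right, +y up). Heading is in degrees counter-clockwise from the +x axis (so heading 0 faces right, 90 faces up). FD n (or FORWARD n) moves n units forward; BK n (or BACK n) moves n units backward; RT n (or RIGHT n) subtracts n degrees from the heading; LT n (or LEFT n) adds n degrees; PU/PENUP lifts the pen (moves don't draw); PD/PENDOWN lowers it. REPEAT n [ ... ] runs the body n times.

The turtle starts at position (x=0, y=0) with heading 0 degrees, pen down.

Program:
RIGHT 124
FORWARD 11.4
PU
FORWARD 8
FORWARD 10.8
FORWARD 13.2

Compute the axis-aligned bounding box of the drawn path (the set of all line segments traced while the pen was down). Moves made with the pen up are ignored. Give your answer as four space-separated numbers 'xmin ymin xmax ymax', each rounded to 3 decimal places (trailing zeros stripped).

Executing turtle program step by step:
Start: pos=(0,0), heading=0, pen down
RT 124: heading 0 -> 236
FD 11.4: (0,0) -> (-6.375,-9.451) [heading=236, draw]
PU: pen up
FD 8: (-6.375,-9.451) -> (-10.848,-16.083) [heading=236, move]
FD 10.8: (-10.848,-16.083) -> (-16.888,-25.037) [heading=236, move]
FD 13.2: (-16.888,-25.037) -> (-24.269,-35.98) [heading=236, move]
Final: pos=(-24.269,-35.98), heading=236, 1 segment(s) drawn

Segment endpoints: x in {-6.375, 0}, y in {-9.451, 0}
xmin=-6.375, ymin=-9.451, xmax=0, ymax=0

Answer: -6.375 -9.451 0 0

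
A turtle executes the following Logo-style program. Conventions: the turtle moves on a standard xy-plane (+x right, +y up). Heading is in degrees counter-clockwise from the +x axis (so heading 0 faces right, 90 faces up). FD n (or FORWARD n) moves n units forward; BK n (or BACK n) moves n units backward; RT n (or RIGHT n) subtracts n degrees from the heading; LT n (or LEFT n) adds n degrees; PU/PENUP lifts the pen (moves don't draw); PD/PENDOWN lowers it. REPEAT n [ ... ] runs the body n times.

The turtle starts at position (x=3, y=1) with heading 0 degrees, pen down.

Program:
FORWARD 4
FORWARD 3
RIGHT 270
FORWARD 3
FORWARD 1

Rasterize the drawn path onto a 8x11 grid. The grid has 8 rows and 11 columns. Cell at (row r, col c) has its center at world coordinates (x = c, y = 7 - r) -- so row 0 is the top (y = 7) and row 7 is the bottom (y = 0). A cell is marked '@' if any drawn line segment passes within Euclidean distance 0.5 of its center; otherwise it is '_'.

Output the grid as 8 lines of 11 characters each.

Segment 0: (3,1) -> (7,1)
Segment 1: (7,1) -> (10,1)
Segment 2: (10,1) -> (10,4)
Segment 3: (10,4) -> (10,5)

Answer: ___________
___________
__________@
__________@
__________@
__________@
___@@@@@@@@
___________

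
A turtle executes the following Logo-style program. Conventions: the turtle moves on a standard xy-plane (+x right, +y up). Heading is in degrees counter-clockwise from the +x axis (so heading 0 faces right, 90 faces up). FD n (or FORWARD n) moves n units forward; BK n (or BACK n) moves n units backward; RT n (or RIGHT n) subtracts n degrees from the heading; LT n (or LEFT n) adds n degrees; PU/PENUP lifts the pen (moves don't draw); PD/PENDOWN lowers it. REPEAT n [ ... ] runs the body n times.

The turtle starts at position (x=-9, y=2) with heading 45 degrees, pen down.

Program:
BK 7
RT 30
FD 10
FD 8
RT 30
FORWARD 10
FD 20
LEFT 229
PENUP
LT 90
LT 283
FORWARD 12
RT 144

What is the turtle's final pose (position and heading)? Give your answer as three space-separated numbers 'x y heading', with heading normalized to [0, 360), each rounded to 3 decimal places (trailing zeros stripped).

Answer: 24.231 -14.832 83

Derivation:
Executing turtle program step by step:
Start: pos=(-9,2), heading=45, pen down
BK 7: (-9,2) -> (-13.95,-2.95) [heading=45, draw]
RT 30: heading 45 -> 15
FD 10: (-13.95,-2.95) -> (-4.29,-0.362) [heading=15, draw]
FD 8: (-4.29,-0.362) -> (3.437,1.709) [heading=15, draw]
RT 30: heading 15 -> 345
FD 10: (3.437,1.709) -> (13.096,-0.879) [heading=345, draw]
FD 20: (13.096,-0.879) -> (32.415,-6.056) [heading=345, draw]
LT 229: heading 345 -> 214
PU: pen up
LT 90: heading 214 -> 304
LT 283: heading 304 -> 227
FD 12: (32.415,-6.056) -> (24.231,-14.832) [heading=227, move]
RT 144: heading 227 -> 83
Final: pos=(24.231,-14.832), heading=83, 5 segment(s) drawn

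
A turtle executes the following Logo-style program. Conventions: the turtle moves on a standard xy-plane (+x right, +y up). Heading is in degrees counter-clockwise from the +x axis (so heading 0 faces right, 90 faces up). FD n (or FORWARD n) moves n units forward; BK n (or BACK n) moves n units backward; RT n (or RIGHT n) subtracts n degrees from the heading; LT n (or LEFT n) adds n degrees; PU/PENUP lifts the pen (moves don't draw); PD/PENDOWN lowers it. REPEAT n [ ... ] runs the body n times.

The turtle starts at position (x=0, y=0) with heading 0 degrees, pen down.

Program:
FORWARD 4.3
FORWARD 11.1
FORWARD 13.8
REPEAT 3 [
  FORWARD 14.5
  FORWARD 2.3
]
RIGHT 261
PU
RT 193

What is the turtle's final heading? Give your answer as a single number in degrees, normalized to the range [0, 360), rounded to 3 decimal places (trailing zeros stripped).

Executing turtle program step by step:
Start: pos=(0,0), heading=0, pen down
FD 4.3: (0,0) -> (4.3,0) [heading=0, draw]
FD 11.1: (4.3,0) -> (15.4,0) [heading=0, draw]
FD 13.8: (15.4,0) -> (29.2,0) [heading=0, draw]
REPEAT 3 [
  -- iteration 1/3 --
  FD 14.5: (29.2,0) -> (43.7,0) [heading=0, draw]
  FD 2.3: (43.7,0) -> (46,0) [heading=0, draw]
  -- iteration 2/3 --
  FD 14.5: (46,0) -> (60.5,0) [heading=0, draw]
  FD 2.3: (60.5,0) -> (62.8,0) [heading=0, draw]
  -- iteration 3/3 --
  FD 14.5: (62.8,0) -> (77.3,0) [heading=0, draw]
  FD 2.3: (77.3,0) -> (79.6,0) [heading=0, draw]
]
RT 261: heading 0 -> 99
PU: pen up
RT 193: heading 99 -> 266
Final: pos=(79.6,0), heading=266, 9 segment(s) drawn

Answer: 266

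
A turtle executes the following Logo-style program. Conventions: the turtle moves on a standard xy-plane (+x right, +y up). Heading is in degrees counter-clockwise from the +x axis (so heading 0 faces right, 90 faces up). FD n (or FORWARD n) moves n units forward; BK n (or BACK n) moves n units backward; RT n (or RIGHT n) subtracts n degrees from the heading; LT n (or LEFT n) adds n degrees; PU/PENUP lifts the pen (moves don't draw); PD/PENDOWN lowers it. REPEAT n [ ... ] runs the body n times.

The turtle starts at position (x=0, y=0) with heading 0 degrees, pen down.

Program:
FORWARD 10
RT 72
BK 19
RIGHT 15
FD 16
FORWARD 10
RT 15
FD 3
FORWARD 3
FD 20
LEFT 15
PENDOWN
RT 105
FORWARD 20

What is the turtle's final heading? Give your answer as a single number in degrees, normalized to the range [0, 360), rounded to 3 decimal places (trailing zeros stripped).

Executing turtle program step by step:
Start: pos=(0,0), heading=0, pen down
FD 10: (0,0) -> (10,0) [heading=0, draw]
RT 72: heading 0 -> 288
BK 19: (10,0) -> (4.129,18.07) [heading=288, draw]
RT 15: heading 288 -> 273
FD 16: (4.129,18.07) -> (4.966,2.092) [heading=273, draw]
FD 10: (4.966,2.092) -> (5.489,-7.894) [heading=273, draw]
RT 15: heading 273 -> 258
FD 3: (5.489,-7.894) -> (4.866,-10.829) [heading=258, draw]
FD 3: (4.866,-10.829) -> (4.242,-13.763) [heading=258, draw]
FD 20: (4.242,-13.763) -> (0.084,-33.326) [heading=258, draw]
LT 15: heading 258 -> 273
PD: pen down
RT 105: heading 273 -> 168
FD 20: (0.084,-33.326) -> (-19.479,-29.168) [heading=168, draw]
Final: pos=(-19.479,-29.168), heading=168, 8 segment(s) drawn

Answer: 168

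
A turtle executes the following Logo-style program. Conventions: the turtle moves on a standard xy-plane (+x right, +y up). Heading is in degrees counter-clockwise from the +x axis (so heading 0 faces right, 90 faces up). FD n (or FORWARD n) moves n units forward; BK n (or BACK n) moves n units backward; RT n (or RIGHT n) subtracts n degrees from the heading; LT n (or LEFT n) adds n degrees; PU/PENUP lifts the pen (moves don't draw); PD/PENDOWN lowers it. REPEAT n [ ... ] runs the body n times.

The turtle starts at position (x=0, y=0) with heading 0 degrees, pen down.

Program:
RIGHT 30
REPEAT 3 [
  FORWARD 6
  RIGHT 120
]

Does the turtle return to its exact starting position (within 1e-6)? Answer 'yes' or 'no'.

Answer: yes

Derivation:
Executing turtle program step by step:
Start: pos=(0,0), heading=0, pen down
RT 30: heading 0 -> 330
REPEAT 3 [
  -- iteration 1/3 --
  FD 6: (0,0) -> (5.196,-3) [heading=330, draw]
  RT 120: heading 330 -> 210
  -- iteration 2/3 --
  FD 6: (5.196,-3) -> (0,-6) [heading=210, draw]
  RT 120: heading 210 -> 90
  -- iteration 3/3 --
  FD 6: (0,-6) -> (0,0) [heading=90, draw]
  RT 120: heading 90 -> 330
]
Final: pos=(0,0), heading=330, 3 segment(s) drawn

Start position: (0, 0)
Final position: (0, 0)
Distance = 0; < 1e-6 -> CLOSED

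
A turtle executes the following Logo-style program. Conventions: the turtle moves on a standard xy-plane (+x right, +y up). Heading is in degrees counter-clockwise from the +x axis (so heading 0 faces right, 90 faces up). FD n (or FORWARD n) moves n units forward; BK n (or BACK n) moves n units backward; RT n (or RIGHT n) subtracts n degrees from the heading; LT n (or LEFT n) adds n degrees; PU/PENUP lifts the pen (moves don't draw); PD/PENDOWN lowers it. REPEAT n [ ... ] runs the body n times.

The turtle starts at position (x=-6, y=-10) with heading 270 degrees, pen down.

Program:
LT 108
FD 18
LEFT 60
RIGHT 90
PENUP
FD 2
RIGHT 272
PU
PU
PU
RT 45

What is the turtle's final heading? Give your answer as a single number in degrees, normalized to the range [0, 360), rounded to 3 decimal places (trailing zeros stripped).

Executing turtle program step by step:
Start: pos=(-6,-10), heading=270, pen down
LT 108: heading 270 -> 18
FD 18: (-6,-10) -> (11.119,-4.438) [heading=18, draw]
LT 60: heading 18 -> 78
RT 90: heading 78 -> 348
PU: pen up
FD 2: (11.119,-4.438) -> (13.075,-4.854) [heading=348, move]
RT 272: heading 348 -> 76
PU: pen up
PU: pen up
PU: pen up
RT 45: heading 76 -> 31
Final: pos=(13.075,-4.854), heading=31, 1 segment(s) drawn

Answer: 31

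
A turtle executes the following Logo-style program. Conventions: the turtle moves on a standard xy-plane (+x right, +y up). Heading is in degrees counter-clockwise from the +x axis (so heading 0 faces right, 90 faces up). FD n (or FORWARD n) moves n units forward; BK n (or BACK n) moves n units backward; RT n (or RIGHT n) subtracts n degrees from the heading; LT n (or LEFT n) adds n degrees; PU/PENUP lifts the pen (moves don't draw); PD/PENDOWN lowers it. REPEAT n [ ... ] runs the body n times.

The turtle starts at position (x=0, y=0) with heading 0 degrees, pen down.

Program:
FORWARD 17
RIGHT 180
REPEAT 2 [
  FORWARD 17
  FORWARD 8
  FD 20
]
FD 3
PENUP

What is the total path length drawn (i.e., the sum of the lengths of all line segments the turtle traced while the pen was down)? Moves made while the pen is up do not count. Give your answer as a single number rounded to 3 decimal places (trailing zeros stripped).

Executing turtle program step by step:
Start: pos=(0,0), heading=0, pen down
FD 17: (0,0) -> (17,0) [heading=0, draw]
RT 180: heading 0 -> 180
REPEAT 2 [
  -- iteration 1/2 --
  FD 17: (17,0) -> (0,0) [heading=180, draw]
  FD 8: (0,0) -> (-8,0) [heading=180, draw]
  FD 20: (-8,0) -> (-28,0) [heading=180, draw]
  -- iteration 2/2 --
  FD 17: (-28,0) -> (-45,0) [heading=180, draw]
  FD 8: (-45,0) -> (-53,0) [heading=180, draw]
  FD 20: (-53,0) -> (-73,0) [heading=180, draw]
]
FD 3: (-73,0) -> (-76,0) [heading=180, draw]
PU: pen up
Final: pos=(-76,0), heading=180, 8 segment(s) drawn

Segment lengths:
  seg 1: (0,0) -> (17,0), length = 17
  seg 2: (17,0) -> (0,0), length = 17
  seg 3: (0,0) -> (-8,0), length = 8
  seg 4: (-8,0) -> (-28,0), length = 20
  seg 5: (-28,0) -> (-45,0), length = 17
  seg 6: (-45,0) -> (-53,0), length = 8
  seg 7: (-53,0) -> (-73,0), length = 20
  seg 8: (-73,0) -> (-76,0), length = 3
Total = 110

Answer: 110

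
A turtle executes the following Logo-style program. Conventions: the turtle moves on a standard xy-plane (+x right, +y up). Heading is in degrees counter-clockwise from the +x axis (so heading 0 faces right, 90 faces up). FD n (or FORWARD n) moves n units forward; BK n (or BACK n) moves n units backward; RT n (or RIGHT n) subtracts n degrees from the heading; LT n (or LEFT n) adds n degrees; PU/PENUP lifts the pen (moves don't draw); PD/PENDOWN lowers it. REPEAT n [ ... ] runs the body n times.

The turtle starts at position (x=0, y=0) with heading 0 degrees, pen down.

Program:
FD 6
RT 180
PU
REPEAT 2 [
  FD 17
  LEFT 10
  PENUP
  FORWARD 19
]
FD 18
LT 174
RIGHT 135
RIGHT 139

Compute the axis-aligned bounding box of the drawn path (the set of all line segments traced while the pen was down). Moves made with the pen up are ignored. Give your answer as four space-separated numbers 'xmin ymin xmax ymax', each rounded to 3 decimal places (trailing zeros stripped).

Executing turtle program step by step:
Start: pos=(0,0), heading=0, pen down
FD 6: (0,0) -> (6,0) [heading=0, draw]
RT 180: heading 0 -> 180
PU: pen up
REPEAT 2 [
  -- iteration 1/2 --
  FD 17: (6,0) -> (-11,0) [heading=180, move]
  LT 10: heading 180 -> 190
  PU: pen up
  FD 19: (-11,0) -> (-29.711,-3.299) [heading=190, move]
  -- iteration 2/2 --
  FD 17: (-29.711,-3.299) -> (-46.453,-6.251) [heading=190, move]
  LT 10: heading 190 -> 200
  PU: pen up
  FD 19: (-46.453,-6.251) -> (-64.307,-12.75) [heading=200, move]
]
FD 18: (-64.307,-12.75) -> (-81.222,-18.906) [heading=200, move]
LT 174: heading 200 -> 14
RT 135: heading 14 -> 239
RT 139: heading 239 -> 100
Final: pos=(-81.222,-18.906), heading=100, 1 segment(s) drawn

Segment endpoints: x in {0, 6}, y in {0}
xmin=0, ymin=0, xmax=6, ymax=0

Answer: 0 0 6 0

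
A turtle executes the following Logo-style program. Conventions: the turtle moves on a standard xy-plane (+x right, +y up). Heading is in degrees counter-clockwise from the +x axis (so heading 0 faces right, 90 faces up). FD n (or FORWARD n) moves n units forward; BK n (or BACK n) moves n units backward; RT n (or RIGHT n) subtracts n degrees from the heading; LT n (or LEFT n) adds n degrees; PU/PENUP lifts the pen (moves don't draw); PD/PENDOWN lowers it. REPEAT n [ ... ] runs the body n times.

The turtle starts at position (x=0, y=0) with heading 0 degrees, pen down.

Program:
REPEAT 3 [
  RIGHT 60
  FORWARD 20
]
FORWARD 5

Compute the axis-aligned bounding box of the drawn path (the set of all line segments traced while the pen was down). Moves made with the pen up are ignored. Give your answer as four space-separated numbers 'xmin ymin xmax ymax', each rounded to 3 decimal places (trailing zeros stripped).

Answer: -25 -34.641 10 0

Derivation:
Executing turtle program step by step:
Start: pos=(0,0), heading=0, pen down
REPEAT 3 [
  -- iteration 1/3 --
  RT 60: heading 0 -> 300
  FD 20: (0,0) -> (10,-17.321) [heading=300, draw]
  -- iteration 2/3 --
  RT 60: heading 300 -> 240
  FD 20: (10,-17.321) -> (0,-34.641) [heading=240, draw]
  -- iteration 3/3 --
  RT 60: heading 240 -> 180
  FD 20: (0,-34.641) -> (-20,-34.641) [heading=180, draw]
]
FD 5: (-20,-34.641) -> (-25,-34.641) [heading=180, draw]
Final: pos=(-25,-34.641), heading=180, 4 segment(s) drawn

Segment endpoints: x in {-25, -20, 0, 0, 10}, y in {-34.641, -17.321, 0}
xmin=-25, ymin=-34.641, xmax=10, ymax=0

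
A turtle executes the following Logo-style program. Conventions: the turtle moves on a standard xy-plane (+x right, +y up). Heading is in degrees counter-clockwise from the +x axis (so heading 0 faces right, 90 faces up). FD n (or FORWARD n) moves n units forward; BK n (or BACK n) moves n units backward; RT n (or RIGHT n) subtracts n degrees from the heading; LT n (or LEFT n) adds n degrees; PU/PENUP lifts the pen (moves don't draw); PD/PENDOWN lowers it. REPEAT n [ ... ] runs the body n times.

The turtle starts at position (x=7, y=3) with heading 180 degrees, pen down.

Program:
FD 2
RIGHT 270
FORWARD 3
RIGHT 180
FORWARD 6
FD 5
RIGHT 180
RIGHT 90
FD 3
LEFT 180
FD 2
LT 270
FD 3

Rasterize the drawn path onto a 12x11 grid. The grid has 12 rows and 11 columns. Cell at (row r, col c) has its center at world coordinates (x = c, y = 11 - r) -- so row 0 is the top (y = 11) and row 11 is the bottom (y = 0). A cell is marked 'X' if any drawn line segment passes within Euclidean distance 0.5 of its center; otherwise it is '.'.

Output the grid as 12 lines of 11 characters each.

Segment 0: (7,3) -> (5,3)
Segment 1: (5,3) -> (5,0)
Segment 2: (5,0) -> (5,6)
Segment 3: (5,6) -> (5,11)
Segment 4: (5,11) -> (2,11)
Segment 5: (2,11) -> (4,11)
Segment 6: (4,11) -> (4,8)

Answer: ..XXXX.....
....XX.....
....XX.....
....XX.....
.....X.....
.....X.....
.....X.....
.....X.....
.....XXX...
.....X.....
.....X.....
.....X.....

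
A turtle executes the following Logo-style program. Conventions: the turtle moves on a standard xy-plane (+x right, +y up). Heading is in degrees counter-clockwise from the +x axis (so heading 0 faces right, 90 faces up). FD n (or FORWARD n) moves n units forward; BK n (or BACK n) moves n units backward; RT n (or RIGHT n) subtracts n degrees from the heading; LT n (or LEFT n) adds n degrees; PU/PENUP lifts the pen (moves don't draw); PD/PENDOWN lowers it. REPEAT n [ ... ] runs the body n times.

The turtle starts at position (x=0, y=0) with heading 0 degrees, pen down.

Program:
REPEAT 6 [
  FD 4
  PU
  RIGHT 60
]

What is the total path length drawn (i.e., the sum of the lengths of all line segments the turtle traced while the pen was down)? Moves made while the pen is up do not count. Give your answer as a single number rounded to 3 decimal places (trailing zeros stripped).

Executing turtle program step by step:
Start: pos=(0,0), heading=0, pen down
REPEAT 6 [
  -- iteration 1/6 --
  FD 4: (0,0) -> (4,0) [heading=0, draw]
  PU: pen up
  RT 60: heading 0 -> 300
  -- iteration 2/6 --
  FD 4: (4,0) -> (6,-3.464) [heading=300, move]
  PU: pen up
  RT 60: heading 300 -> 240
  -- iteration 3/6 --
  FD 4: (6,-3.464) -> (4,-6.928) [heading=240, move]
  PU: pen up
  RT 60: heading 240 -> 180
  -- iteration 4/6 --
  FD 4: (4,-6.928) -> (0,-6.928) [heading=180, move]
  PU: pen up
  RT 60: heading 180 -> 120
  -- iteration 5/6 --
  FD 4: (0,-6.928) -> (-2,-3.464) [heading=120, move]
  PU: pen up
  RT 60: heading 120 -> 60
  -- iteration 6/6 --
  FD 4: (-2,-3.464) -> (0,0) [heading=60, move]
  PU: pen up
  RT 60: heading 60 -> 0
]
Final: pos=(0,0), heading=0, 1 segment(s) drawn

Segment lengths:
  seg 1: (0,0) -> (4,0), length = 4
Total = 4

Answer: 4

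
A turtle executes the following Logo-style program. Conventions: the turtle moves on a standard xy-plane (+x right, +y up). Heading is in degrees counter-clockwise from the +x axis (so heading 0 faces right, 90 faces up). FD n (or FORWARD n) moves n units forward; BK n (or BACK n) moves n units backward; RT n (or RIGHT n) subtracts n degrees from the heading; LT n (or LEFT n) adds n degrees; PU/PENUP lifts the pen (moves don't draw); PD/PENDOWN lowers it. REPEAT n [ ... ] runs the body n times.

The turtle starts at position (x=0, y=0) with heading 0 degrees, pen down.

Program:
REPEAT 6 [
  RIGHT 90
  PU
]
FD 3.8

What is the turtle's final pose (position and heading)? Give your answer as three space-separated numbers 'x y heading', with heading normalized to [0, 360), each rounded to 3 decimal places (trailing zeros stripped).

Answer: -3.8 0 180

Derivation:
Executing turtle program step by step:
Start: pos=(0,0), heading=0, pen down
REPEAT 6 [
  -- iteration 1/6 --
  RT 90: heading 0 -> 270
  PU: pen up
  -- iteration 2/6 --
  RT 90: heading 270 -> 180
  PU: pen up
  -- iteration 3/6 --
  RT 90: heading 180 -> 90
  PU: pen up
  -- iteration 4/6 --
  RT 90: heading 90 -> 0
  PU: pen up
  -- iteration 5/6 --
  RT 90: heading 0 -> 270
  PU: pen up
  -- iteration 6/6 --
  RT 90: heading 270 -> 180
  PU: pen up
]
FD 3.8: (0,0) -> (-3.8,0) [heading=180, move]
Final: pos=(-3.8,0), heading=180, 0 segment(s) drawn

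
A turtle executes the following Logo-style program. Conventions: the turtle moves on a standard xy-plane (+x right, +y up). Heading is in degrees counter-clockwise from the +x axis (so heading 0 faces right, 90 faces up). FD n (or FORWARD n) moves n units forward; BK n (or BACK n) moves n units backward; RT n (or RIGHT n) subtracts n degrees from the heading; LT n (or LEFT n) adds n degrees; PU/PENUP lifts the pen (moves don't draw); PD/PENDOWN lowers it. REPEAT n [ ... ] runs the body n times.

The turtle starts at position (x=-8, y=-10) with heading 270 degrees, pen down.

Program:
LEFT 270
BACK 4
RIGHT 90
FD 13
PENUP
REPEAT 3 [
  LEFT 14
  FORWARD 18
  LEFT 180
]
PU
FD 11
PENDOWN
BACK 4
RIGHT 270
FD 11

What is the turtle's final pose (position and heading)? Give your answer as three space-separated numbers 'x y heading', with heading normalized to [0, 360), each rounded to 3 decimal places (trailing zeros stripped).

Answer: 0.91 20.107 42

Derivation:
Executing turtle program step by step:
Start: pos=(-8,-10), heading=270, pen down
LT 270: heading 270 -> 180
BK 4: (-8,-10) -> (-4,-10) [heading=180, draw]
RT 90: heading 180 -> 90
FD 13: (-4,-10) -> (-4,3) [heading=90, draw]
PU: pen up
REPEAT 3 [
  -- iteration 1/3 --
  LT 14: heading 90 -> 104
  FD 18: (-4,3) -> (-8.355,20.465) [heading=104, move]
  LT 180: heading 104 -> 284
  -- iteration 2/3 --
  LT 14: heading 284 -> 298
  FD 18: (-8.355,20.465) -> (0.096,4.572) [heading=298, move]
  LT 180: heading 298 -> 118
  -- iteration 3/3 --
  LT 14: heading 118 -> 132
  FD 18: (0.096,4.572) -> (-11.948,17.949) [heading=132, move]
  LT 180: heading 132 -> 312
]
PU: pen up
FD 11: (-11.948,17.949) -> (-4.588,9.774) [heading=312, move]
PD: pen down
BK 4: (-4.588,9.774) -> (-7.265,12.747) [heading=312, draw]
RT 270: heading 312 -> 42
FD 11: (-7.265,12.747) -> (0.91,20.107) [heading=42, draw]
Final: pos=(0.91,20.107), heading=42, 4 segment(s) drawn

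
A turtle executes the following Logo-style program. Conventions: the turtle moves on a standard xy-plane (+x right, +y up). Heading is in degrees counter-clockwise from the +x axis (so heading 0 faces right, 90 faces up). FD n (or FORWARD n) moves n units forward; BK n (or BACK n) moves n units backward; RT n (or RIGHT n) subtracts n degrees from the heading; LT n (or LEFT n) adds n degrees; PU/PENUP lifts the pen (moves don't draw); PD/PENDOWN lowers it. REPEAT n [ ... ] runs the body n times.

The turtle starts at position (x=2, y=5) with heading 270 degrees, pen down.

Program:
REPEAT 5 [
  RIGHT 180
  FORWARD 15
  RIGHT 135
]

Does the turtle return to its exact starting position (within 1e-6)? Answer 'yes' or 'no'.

Executing turtle program step by step:
Start: pos=(2,5), heading=270, pen down
REPEAT 5 [
  -- iteration 1/5 --
  RT 180: heading 270 -> 90
  FD 15: (2,5) -> (2,20) [heading=90, draw]
  RT 135: heading 90 -> 315
  -- iteration 2/5 --
  RT 180: heading 315 -> 135
  FD 15: (2,20) -> (-8.607,30.607) [heading=135, draw]
  RT 135: heading 135 -> 0
  -- iteration 3/5 --
  RT 180: heading 0 -> 180
  FD 15: (-8.607,30.607) -> (-23.607,30.607) [heading=180, draw]
  RT 135: heading 180 -> 45
  -- iteration 4/5 --
  RT 180: heading 45 -> 225
  FD 15: (-23.607,30.607) -> (-34.213,20) [heading=225, draw]
  RT 135: heading 225 -> 90
  -- iteration 5/5 --
  RT 180: heading 90 -> 270
  FD 15: (-34.213,20) -> (-34.213,5) [heading=270, draw]
  RT 135: heading 270 -> 135
]
Final: pos=(-34.213,5), heading=135, 5 segment(s) drawn

Start position: (2, 5)
Final position: (-34.213, 5)
Distance = 36.213; >= 1e-6 -> NOT closed

Answer: no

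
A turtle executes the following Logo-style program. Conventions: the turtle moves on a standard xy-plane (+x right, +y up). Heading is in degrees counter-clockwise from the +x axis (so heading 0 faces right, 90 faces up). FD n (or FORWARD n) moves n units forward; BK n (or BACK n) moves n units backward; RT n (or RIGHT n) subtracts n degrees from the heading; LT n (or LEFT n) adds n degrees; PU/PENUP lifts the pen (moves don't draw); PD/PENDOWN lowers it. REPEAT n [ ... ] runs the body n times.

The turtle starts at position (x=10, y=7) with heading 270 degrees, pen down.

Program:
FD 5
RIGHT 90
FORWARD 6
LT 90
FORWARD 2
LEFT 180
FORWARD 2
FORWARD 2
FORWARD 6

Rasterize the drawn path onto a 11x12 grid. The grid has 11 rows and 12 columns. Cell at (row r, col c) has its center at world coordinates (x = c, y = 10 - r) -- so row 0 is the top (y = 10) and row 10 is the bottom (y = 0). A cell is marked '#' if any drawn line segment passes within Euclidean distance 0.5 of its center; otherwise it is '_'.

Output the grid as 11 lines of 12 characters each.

Segment 0: (10,7) -> (10,2)
Segment 1: (10,2) -> (4,2)
Segment 2: (4,2) -> (4,0)
Segment 3: (4,0) -> (4,2)
Segment 4: (4,2) -> (4,4)
Segment 5: (4,4) -> (4,10)

Answer: ____#_______
____#_______
____#_______
____#_____#_
____#_____#_
____#_____#_
____#_____#_
____#_____#_
____#######_
____#_______
____#_______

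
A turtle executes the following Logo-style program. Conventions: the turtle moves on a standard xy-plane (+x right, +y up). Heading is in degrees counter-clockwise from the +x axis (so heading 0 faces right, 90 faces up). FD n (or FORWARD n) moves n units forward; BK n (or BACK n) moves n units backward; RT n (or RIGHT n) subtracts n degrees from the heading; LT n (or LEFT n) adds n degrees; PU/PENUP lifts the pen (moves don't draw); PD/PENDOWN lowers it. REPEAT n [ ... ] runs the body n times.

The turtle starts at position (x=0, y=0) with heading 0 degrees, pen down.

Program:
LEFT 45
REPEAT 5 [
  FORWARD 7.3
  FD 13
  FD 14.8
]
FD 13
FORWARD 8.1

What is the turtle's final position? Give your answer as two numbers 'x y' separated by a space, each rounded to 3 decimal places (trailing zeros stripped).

Answer: 139.017 139.017

Derivation:
Executing turtle program step by step:
Start: pos=(0,0), heading=0, pen down
LT 45: heading 0 -> 45
REPEAT 5 [
  -- iteration 1/5 --
  FD 7.3: (0,0) -> (5.162,5.162) [heading=45, draw]
  FD 13: (5.162,5.162) -> (14.354,14.354) [heading=45, draw]
  FD 14.8: (14.354,14.354) -> (24.819,24.819) [heading=45, draw]
  -- iteration 2/5 --
  FD 7.3: (24.819,24.819) -> (29.981,29.981) [heading=45, draw]
  FD 13: (29.981,29.981) -> (39.174,39.174) [heading=45, draw]
  FD 14.8: (39.174,39.174) -> (49.639,49.639) [heading=45, draw]
  -- iteration 3/5 --
  FD 7.3: (49.639,49.639) -> (54.801,54.801) [heading=45, draw]
  FD 13: (54.801,54.801) -> (63.993,63.993) [heading=45, draw]
  FD 14.8: (63.993,63.993) -> (74.458,74.458) [heading=45, draw]
  -- iteration 4/5 --
  FD 7.3: (74.458,74.458) -> (79.62,79.62) [heading=45, draw]
  FD 13: (79.62,79.62) -> (88.813,88.813) [heading=45, draw]
  FD 14.8: (88.813,88.813) -> (99.278,99.278) [heading=45, draw]
  -- iteration 5/5 --
  FD 7.3: (99.278,99.278) -> (104.44,104.44) [heading=45, draw]
  FD 13: (104.44,104.44) -> (113.632,113.632) [heading=45, draw]
  FD 14.8: (113.632,113.632) -> (124.097,124.097) [heading=45, draw]
]
FD 13: (124.097,124.097) -> (133.29,133.29) [heading=45, draw]
FD 8.1: (133.29,133.29) -> (139.017,139.017) [heading=45, draw]
Final: pos=(139.017,139.017), heading=45, 17 segment(s) drawn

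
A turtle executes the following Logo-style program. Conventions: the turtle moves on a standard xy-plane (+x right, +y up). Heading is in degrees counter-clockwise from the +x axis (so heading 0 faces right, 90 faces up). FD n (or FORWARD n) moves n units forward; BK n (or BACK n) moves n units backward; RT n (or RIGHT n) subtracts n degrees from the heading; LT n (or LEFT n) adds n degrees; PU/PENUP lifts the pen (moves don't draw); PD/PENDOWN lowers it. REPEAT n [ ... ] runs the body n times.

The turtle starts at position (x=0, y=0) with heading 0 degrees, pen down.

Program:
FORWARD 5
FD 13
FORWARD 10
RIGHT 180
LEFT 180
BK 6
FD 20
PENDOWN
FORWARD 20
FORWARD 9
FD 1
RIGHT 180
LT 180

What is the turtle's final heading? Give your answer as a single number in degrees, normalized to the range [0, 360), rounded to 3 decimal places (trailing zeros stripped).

Executing turtle program step by step:
Start: pos=(0,0), heading=0, pen down
FD 5: (0,0) -> (5,0) [heading=0, draw]
FD 13: (5,0) -> (18,0) [heading=0, draw]
FD 10: (18,0) -> (28,0) [heading=0, draw]
RT 180: heading 0 -> 180
LT 180: heading 180 -> 0
BK 6: (28,0) -> (22,0) [heading=0, draw]
FD 20: (22,0) -> (42,0) [heading=0, draw]
PD: pen down
FD 20: (42,0) -> (62,0) [heading=0, draw]
FD 9: (62,0) -> (71,0) [heading=0, draw]
FD 1: (71,0) -> (72,0) [heading=0, draw]
RT 180: heading 0 -> 180
LT 180: heading 180 -> 0
Final: pos=(72,0), heading=0, 8 segment(s) drawn

Answer: 0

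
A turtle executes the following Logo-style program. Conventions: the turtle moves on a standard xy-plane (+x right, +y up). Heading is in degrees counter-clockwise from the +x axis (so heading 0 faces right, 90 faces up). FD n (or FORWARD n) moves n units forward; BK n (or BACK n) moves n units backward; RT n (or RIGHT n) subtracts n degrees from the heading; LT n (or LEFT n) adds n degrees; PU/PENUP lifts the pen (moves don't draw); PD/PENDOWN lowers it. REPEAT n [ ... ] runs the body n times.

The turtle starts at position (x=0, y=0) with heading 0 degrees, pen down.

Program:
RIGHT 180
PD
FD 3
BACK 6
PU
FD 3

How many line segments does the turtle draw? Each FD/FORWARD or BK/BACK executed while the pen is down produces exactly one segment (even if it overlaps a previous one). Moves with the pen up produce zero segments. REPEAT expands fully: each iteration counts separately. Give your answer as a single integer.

Executing turtle program step by step:
Start: pos=(0,0), heading=0, pen down
RT 180: heading 0 -> 180
PD: pen down
FD 3: (0,0) -> (-3,0) [heading=180, draw]
BK 6: (-3,0) -> (3,0) [heading=180, draw]
PU: pen up
FD 3: (3,0) -> (0,0) [heading=180, move]
Final: pos=(0,0), heading=180, 2 segment(s) drawn
Segments drawn: 2

Answer: 2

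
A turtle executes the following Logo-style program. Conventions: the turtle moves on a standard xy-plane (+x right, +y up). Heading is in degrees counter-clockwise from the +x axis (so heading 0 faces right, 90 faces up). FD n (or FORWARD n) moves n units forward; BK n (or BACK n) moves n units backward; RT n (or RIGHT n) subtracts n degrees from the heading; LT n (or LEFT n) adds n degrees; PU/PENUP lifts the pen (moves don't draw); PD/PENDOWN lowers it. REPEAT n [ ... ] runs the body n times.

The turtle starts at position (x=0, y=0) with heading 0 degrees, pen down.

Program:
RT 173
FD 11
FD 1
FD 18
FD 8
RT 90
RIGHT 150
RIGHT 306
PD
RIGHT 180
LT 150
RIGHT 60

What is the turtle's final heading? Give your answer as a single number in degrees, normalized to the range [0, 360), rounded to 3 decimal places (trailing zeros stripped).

Answer: 271

Derivation:
Executing turtle program step by step:
Start: pos=(0,0), heading=0, pen down
RT 173: heading 0 -> 187
FD 11: (0,0) -> (-10.918,-1.341) [heading=187, draw]
FD 1: (-10.918,-1.341) -> (-11.911,-1.462) [heading=187, draw]
FD 18: (-11.911,-1.462) -> (-29.776,-3.656) [heading=187, draw]
FD 8: (-29.776,-3.656) -> (-37.717,-4.631) [heading=187, draw]
RT 90: heading 187 -> 97
RT 150: heading 97 -> 307
RT 306: heading 307 -> 1
PD: pen down
RT 180: heading 1 -> 181
LT 150: heading 181 -> 331
RT 60: heading 331 -> 271
Final: pos=(-37.717,-4.631), heading=271, 4 segment(s) drawn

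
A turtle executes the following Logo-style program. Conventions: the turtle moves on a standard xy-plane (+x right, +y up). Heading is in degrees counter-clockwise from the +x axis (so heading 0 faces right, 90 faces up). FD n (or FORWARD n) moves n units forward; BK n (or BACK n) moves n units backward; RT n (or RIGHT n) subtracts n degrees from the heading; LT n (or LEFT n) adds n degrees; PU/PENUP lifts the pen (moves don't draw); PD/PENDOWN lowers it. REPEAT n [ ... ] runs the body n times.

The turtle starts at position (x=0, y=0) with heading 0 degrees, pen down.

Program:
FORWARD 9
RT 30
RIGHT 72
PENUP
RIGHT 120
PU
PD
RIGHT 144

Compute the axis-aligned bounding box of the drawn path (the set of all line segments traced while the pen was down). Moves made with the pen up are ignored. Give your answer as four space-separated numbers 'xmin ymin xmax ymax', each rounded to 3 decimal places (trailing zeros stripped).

Executing turtle program step by step:
Start: pos=(0,0), heading=0, pen down
FD 9: (0,0) -> (9,0) [heading=0, draw]
RT 30: heading 0 -> 330
RT 72: heading 330 -> 258
PU: pen up
RT 120: heading 258 -> 138
PU: pen up
PD: pen down
RT 144: heading 138 -> 354
Final: pos=(9,0), heading=354, 1 segment(s) drawn

Segment endpoints: x in {0, 9}, y in {0}
xmin=0, ymin=0, xmax=9, ymax=0

Answer: 0 0 9 0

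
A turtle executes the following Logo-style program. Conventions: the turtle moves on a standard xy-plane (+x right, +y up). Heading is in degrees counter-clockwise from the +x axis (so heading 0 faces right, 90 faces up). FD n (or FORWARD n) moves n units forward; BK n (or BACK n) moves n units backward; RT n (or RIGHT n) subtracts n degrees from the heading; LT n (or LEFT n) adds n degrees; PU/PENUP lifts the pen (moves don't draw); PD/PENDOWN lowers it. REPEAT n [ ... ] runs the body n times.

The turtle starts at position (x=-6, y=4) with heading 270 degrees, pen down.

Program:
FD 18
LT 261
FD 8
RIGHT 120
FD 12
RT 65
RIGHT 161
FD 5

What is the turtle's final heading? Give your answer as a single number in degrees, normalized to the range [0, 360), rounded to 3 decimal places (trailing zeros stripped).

Executing turtle program step by step:
Start: pos=(-6,4), heading=270, pen down
FD 18: (-6,4) -> (-6,-14) [heading=270, draw]
LT 261: heading 270 -> 171
FD 8: (-6,-14) -> (-13.902,-12.749) [heading=171, draw]
RT 120: heading 171 -> 51
FD 12: (-13.902,-12.749) -> (-6.35,-3.423) [heading=51, draw]
RT 65: heading 51 -> 346
RT 161: heading 346 -> 185
FD 5: (-6.35,-3.423) -> (-11.331,-3.859) [heading=185, draw]
Final: pos=(-11.331,-3.859), heading=185, 4 segment(s) drawn

Answer: 185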